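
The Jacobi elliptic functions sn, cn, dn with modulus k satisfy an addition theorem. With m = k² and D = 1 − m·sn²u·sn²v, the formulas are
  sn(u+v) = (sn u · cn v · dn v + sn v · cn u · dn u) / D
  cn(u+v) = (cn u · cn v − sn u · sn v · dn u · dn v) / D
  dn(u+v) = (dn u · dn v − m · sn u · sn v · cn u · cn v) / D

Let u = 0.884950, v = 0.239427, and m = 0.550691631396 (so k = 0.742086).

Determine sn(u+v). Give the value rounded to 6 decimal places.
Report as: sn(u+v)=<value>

sn u = 0.7386636255081488, cn u = 0.6740742157590344, dn u = 0.8363787753989018
sn v = 0.2359378062902452, cn v = 0.9717681573106554, dn v = 0.9845531182002582
m = k² = 0.550691631396
D = 1 − m·sn²u·sn²v = 0.9832738118579975
sn(u+v) = (sn u·cn v·dn v + sn v·cn u·dn u)/D = 0.8397392062299985/0.9832738118579975 = 0.8540237684589854

sn(u+v)=0.854024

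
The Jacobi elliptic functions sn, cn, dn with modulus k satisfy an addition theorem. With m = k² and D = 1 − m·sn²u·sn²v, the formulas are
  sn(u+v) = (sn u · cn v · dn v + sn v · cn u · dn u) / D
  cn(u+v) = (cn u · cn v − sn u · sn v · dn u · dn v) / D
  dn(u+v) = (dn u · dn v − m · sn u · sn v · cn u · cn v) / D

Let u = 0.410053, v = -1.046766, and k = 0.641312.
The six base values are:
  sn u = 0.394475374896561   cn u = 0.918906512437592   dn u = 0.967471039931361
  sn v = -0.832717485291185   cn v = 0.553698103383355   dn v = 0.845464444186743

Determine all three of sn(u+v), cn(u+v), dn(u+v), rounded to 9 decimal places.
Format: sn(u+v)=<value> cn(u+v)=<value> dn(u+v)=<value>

m = k² = 0.411281081344
D = 1 − m·sn²u·sn²v = 0.955621369511714
sn(u+v) = (sn u·cn v·dn v + sn v·cn u·dn u)/D = -0.555632131341828/0.955621369511714 = -0.5814354398811056
cn(u+v) = (cn u·cn v − sn u·sn v·dn u·dn v)/D = 0.7774864220602065/0.955621369511714 = 0.8135925449819862
dn(u+v) = (dn u·dn v − m·sn u·sn v·cn u·cn v)/D = 0.8867009645748779/0.955621369511714 = 0.9278789621751009

sn(u+v)=-0.581435440 cn(u+v)=0.813592545 dn(u+v)=0.927878962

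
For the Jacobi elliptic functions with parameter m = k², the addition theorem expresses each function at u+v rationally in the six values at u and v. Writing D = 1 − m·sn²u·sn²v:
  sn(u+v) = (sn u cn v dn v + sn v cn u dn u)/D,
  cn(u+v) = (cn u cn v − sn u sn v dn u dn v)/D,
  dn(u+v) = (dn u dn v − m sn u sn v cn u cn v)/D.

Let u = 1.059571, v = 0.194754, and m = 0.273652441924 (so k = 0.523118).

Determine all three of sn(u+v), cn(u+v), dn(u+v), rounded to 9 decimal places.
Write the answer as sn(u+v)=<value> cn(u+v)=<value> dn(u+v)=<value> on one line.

sn u = 0.8502212266590272, cn u = 0.5264255557421382, dn u = 0.8956467945851965
sn v = 0.1931973079378209, cn v = 0.9811599259068721, dn v = 0.9948798258739371
m = k² = 0.273652441924
D = 1 − m·sn²u·sn²v = 0.9926164476950918
sn(u+v) = (sn u·cn v·dn v + sn v·cn u·dn u)/D = 0.9210225929332548/0.9926164476950918 = 0.9278735961628665
cn(u+v) = (cn u·cn v − sn u·sn v·dn u·dn v)/D = 0.3701415885054354/0.9926164476950918 = 0.3728948773364816
dn(u+v) = (dn u·dn v − m·sn u·sn v·cn u·cn v)/D = 0.8678437663168223/0.9926164476950918 = 0.8742992001915762

sn(u+v)=0.927873596 cn(u+v)=0.372894877 dn(u+v)=0.874299200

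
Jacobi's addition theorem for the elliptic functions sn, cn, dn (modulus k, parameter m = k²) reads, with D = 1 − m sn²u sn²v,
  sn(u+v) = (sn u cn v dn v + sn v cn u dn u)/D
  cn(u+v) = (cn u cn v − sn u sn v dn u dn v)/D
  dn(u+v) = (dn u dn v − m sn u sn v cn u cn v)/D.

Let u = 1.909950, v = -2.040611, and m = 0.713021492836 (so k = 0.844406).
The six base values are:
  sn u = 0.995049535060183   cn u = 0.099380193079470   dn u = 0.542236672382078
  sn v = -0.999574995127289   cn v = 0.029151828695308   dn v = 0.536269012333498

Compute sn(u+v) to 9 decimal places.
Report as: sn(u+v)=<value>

m = k² = 0.713021492836
D = 1 − m·sn²u·sn²v = 0.2946205707180598
sn(u+v) = (sn u·cn v·dn v + sn v·cn u·dn u)/D = -0.03830885204696422/0.2946205707180598 = -0.1300277572390703

sn(u+v)=-0.130027757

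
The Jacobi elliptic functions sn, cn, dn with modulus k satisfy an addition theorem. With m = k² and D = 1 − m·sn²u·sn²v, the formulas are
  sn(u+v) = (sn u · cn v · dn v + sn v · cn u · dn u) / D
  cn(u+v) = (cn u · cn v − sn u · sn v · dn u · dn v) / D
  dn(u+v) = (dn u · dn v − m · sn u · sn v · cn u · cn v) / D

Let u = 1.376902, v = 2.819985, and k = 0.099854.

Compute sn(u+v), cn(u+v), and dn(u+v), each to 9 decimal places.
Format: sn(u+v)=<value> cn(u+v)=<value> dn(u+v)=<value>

sn(u+v)=-0.865369590 cn(u+v)=-0.501134187 dn(u+v)=0.996259608

sn u = 0.9806863625647164, cn u = 0.1955869583576208, dn u = 0.9951937525215288
sn v = 0.3234987982000645, cn v = -0.9462285810326773, dn v = 0.9994781332614914
m = k² = 0.009970821316
D = 1 − m·sn²u·sn²v = 0.9989964556995285
sn(u+v) = (sn u·cn v·dn v + sn v·cn u·dn u)/D = -0.8645011528590322/0.9989964556995285 = -0.865369589578455
cn(u+v) = (cn u·cn v − sn u·sn v·dn u·dn v)/D = -0.5006312766953581/0.9989964556995285 = -0.5011341870525461
dn(u+v) = (dn u·dn v − m·sn u·sn v·cn u·cn v)/D = 0.9952598168890396/0.9989964556995285 = 0.9962596075399763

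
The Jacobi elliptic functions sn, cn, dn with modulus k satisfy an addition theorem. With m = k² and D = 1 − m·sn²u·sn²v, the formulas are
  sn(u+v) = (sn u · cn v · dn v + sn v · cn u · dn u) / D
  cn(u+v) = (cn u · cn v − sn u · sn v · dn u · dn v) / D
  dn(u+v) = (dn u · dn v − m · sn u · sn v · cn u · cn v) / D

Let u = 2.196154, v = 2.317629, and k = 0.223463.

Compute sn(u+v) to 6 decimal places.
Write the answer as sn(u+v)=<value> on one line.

sn u = 0.830076295561064, cn u = -0.5576498395477409, dn u = 0.9826458991258348
sn v = 0.7576483067719648, cn v = -0.652663039589017, dn v = 0.985563470940664
m = k² = 0.049935712369
D = 1 − m·sn²u·sn²v = 0.98024929567131
sn(u+v) = (sn u·cn v·dn v + sn v·cn u·dn u)/D = -0.9491092889145518/0.98024929567131 = -0.9682325640076768

sn(u+v)=-0.968233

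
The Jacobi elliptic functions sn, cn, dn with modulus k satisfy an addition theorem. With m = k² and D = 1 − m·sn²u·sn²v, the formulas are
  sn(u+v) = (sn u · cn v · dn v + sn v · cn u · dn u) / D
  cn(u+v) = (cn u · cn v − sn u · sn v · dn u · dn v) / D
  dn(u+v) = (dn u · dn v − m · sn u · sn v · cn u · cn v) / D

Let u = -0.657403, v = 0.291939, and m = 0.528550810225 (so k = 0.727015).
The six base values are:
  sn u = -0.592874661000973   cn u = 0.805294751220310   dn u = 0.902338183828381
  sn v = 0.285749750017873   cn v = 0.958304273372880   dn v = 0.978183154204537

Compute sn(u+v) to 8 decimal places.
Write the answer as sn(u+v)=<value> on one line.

m = k² = 0.528550810225
D = 1 − m·sn²u·sn²v = 0.9848300468394859
sn(u+v) = (sn u·cn v·dn v + sn v·cn u·dn u)/D = -0.3481194435645856/0.9848300468394859 = -0.3534817450805544

sn(u+v)=-0.35348175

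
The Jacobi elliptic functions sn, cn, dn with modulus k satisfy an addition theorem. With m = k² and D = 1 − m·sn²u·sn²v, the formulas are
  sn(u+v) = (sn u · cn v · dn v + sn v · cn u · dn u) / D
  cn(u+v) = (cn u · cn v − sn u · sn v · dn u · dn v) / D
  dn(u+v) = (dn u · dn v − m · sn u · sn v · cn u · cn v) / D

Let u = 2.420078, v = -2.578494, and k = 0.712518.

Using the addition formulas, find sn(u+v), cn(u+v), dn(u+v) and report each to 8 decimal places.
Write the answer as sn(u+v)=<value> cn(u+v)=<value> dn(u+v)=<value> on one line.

sn u = 0.9200131475839867, cn u = -0.3918874944070116, dn u = 0.7551726675824746
sn v = -0.8654359271878387, cn v = -0.5010196163150959, dn v = 0.7872463040881181
m = k² = 0.507681900324
D = 1 − m·sn²u·sn²v = 0.6781529087882503
sn(u+v) = (sn u·cn v·dn v + sn v·cn u·dn u)/D = -0.106757493459157/0.6781529087882503 = -0.1574239261907987
cn(u+v) = (cn u·cn v − sn u·sn v·dn u·dn v)/D = 0.6696970996564664/0.6781529087882503 = 0.9875311172123509
dn(u+v) = (dn u·dn v − m·sn u·sn v·cn u·cn v)/D = 0.6738733075493615/0.6781529087882503 = 0.9936893270183921

sn(u+v)=-0.15742393 cn(u+v)=0.98753112 dn(u+v)=0.99368933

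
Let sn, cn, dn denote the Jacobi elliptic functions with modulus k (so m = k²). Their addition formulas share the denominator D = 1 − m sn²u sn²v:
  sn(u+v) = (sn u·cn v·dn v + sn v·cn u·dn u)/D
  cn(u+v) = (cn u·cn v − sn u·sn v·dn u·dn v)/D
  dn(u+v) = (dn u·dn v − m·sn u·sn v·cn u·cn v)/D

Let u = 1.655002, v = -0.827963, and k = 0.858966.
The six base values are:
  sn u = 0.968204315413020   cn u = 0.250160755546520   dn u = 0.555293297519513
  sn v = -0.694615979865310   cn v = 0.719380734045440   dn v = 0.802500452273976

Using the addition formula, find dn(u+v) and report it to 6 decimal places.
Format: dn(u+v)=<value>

dn(u+v)=0.802841

m = k² = 0.737822589156
D = 1 − m·sn²u·sn²v = 0.6662851630324587
dn(u+v) = (dn u·dn v − m·sn u·sn v·cn u·cn v)/D = 0.5349211187177003/0.6662851630324587 = 0.8028411082772994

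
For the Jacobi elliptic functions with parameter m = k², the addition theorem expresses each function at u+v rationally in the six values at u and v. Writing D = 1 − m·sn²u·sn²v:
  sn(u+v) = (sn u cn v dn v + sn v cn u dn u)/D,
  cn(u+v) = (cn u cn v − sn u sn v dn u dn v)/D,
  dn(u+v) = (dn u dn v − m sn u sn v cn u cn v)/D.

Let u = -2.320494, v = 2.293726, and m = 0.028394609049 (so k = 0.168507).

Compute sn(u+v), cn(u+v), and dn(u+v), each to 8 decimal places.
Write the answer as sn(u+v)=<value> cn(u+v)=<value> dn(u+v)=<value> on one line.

sn(u+v)=-0.02676471 cn(u+v)=0.99964176 dn(u+v)=0.99998983

sn u = -0.7455100698474569, cn u = -0.6664943628839181, dn u = 0.9920779680582558
sn v = 0.7629412574169257, cn v = -0.6464678164696834, dn v = 0.991701610401477
m = k² = 0.028394609049
D = 1 − m·sn²u·sn²v = 0.9908140278790452
sn(u+v) = (sn u·cn v·dn v + sn v·cn u·dn u)/D = -0.02651885282668585/0.9908140278790452 = -0.02676471273166429
cn(u+v) = (cn u·cn v − sn u·sn v·dn u·dn v)/D = 0.9904590795619241/0.9908140278790452 = 0.9996417609085724
dn(u+v) = (dn u·dn v − m·sn u·sn v·cn u·cn v)/D = 0.9908039510143832/0.9908140278790452 = 0.99998982971135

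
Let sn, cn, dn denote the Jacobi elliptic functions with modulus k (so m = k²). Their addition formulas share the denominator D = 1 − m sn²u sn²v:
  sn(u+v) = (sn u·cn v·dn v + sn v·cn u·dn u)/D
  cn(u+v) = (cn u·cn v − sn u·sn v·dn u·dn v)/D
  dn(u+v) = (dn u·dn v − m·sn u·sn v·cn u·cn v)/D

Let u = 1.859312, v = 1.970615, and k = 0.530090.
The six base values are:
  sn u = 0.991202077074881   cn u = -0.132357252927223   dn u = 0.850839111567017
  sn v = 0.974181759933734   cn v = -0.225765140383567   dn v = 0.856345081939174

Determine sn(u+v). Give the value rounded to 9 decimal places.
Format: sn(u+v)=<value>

sn(u+v)=-0.408319412

m = k² = 0.2809954081
D = 1 − m·sn²u·sn²v = 0.7379985967152278
sn(u+v) = (sn u·cn v·dn v + sn v·cn u·dn u)/D = -0.3013391533930937/0.7379985967152278 = -0.4083194124410669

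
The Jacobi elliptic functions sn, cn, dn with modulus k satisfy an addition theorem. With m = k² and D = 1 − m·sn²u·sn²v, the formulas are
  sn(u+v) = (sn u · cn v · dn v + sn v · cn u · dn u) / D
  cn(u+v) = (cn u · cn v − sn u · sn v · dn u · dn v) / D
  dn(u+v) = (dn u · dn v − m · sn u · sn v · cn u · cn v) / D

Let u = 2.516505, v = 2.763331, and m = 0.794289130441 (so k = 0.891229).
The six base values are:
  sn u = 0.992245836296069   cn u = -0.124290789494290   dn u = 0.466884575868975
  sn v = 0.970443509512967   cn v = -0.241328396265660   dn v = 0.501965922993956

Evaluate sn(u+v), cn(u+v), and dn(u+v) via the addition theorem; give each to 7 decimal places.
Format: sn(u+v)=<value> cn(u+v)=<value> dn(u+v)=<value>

sn(u+v)=-0.6698160 cn(u+v)=-0.7425271 dn(u+v)=0.8022714

m = k² = 0.794289130441
D = 1 − m·sn²u·sn²v = 0.2635255084346935
sn(u+v) = (sn u·cn v·dn v + sn v·cn u·dn u)/D = -0.1765136079747038/0.2635255084346935 = -0.6698160228327466
cn(u+v) = (cn u·cn v − sn u·sn v·dn u·dn v)/D = -0.1956748317886495/0.2635255084346935 = -0.7425271008902783
dn(u+v) = (dn u·dn v − m·sn u·sn v·cn u·cn v)/D = 0.2114189783951803/0.2635255084346935 = 0.8022713992697746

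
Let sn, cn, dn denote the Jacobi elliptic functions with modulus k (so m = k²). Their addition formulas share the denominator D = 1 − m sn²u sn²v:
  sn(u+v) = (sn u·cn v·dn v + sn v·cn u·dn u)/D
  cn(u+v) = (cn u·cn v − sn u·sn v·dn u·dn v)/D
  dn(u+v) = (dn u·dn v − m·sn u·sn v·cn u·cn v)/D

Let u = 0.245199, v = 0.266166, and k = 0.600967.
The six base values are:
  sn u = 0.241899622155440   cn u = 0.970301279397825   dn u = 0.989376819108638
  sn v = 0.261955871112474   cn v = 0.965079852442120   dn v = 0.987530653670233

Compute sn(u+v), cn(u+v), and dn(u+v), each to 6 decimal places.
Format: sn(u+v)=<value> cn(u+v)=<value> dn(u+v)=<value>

m = k² = 0.361161335089
D = 1 − m·sn²u·sn²v = 0.9985497999929127
sn(u+v) = (sn u·cn v·dn v + sn v·cn u·dn u)/D = 0.4820174102026092/0.9985497999929127 = 0.482717447047739
cn(u+v) = (cn u·cn v − sn u·sn v·dn u·dn v)/D = 0.8745061002231233/0.9985497999929127 = 0.8757761508032251
dn(u+v) = (dn u·dn v − m·sn u·sn v·cn u·cn v)/D = 0.9556093320051295/0.9985497999929127 = 0.9569971693068408

sn(u+v)=0.482717 cn(u+v)=0.875776 dn(u+v)=0.956997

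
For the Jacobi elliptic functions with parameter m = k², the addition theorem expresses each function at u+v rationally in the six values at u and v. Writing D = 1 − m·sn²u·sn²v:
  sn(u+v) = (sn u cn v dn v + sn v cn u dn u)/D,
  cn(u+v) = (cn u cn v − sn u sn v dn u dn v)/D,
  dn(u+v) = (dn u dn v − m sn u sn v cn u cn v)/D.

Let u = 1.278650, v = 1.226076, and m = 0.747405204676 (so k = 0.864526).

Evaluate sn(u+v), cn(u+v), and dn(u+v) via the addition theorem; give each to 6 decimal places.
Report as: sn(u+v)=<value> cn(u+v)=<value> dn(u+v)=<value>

sn(u+v)=0.983830 cn(u+v)=-0.179104 dn(u+v)=0.525899

sn u = 0.8870159633731998, cn u = 0.4617387580885042, dn u = 0.6418283170333296
sn v = 0.8707221219369475, cn v = 0.4917753413598729, dn v = 0.6582928695125298
m = k² = 0.747405204676
D = 1 − m·sn²u·sn²v = 0.5541609072457129
sn(u+v) = (sn u·cn v·dn v + sn v·cn u·dn u)/D = 0.545200234416662/0.5541609072457129 = 0.9838301967679617
cn(u+v) = (cn u·cn v − sn u·sn v·dn u·dn v)/D = -0.09925228214710487/0.5541609072457129 = -0.1791037239353601
dn(u+v) = (dn u·dn v − m·sn u·sn v·cn u·cn v)/D = 0.2914328823707755/0.5541609072457129 = 0.5258993887159117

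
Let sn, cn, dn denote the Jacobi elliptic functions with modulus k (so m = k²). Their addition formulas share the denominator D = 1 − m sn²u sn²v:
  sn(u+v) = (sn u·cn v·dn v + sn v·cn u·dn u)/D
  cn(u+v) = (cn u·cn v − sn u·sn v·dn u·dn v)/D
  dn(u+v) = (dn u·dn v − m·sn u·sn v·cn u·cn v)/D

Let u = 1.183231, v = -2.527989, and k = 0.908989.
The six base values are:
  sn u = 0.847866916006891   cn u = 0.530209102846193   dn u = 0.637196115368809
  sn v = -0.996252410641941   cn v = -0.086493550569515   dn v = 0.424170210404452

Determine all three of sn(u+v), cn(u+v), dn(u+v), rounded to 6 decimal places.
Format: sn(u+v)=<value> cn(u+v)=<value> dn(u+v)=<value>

sn(u+v)=-0.895788 cn(u+v)=0.444481 dn(u+v)=0.580498

m = k² = 0.826261002121
D = 1 − m·sn²u·sn²v = 0.4104625418949876
sn(u+v) = (sn u·cn v·dn v + sn v·cn u·dn u)/D = -0.367687599021034/0.4104625418949876 = -0.8957884374138649
cn(u+v) = (cn u·cn v − sn u·sn v·dn u·dn v)/D = 0.1824426699679704/0.4104625418949876 = 0.4444806805651133
dn(u+v) = (dn u·dn v − m·sn u·sn v·cn u·cn v)/D = 0.2382725907909922/0.4104625418949876 = 0.5804977713458484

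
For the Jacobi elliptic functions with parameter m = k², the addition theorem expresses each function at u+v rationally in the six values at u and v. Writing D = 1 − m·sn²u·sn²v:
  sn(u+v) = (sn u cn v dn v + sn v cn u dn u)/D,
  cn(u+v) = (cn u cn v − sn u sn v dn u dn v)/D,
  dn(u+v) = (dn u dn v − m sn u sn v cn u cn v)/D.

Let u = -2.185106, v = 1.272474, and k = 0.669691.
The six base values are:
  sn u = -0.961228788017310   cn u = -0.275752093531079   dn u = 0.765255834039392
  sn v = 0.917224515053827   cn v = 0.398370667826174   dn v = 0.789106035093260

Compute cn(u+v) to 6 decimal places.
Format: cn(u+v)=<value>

m = k² = 0.448486035481
D = 1 − m·sn²u·sn²v = 0.6513788182537617
cn(u+v) = (cn u·cn v − sn u·sn v·dn u·dn v)/D = 0.4225562880661076/0.6513788182537617 = 0.6487105141043897

cn(u+v)=0.648711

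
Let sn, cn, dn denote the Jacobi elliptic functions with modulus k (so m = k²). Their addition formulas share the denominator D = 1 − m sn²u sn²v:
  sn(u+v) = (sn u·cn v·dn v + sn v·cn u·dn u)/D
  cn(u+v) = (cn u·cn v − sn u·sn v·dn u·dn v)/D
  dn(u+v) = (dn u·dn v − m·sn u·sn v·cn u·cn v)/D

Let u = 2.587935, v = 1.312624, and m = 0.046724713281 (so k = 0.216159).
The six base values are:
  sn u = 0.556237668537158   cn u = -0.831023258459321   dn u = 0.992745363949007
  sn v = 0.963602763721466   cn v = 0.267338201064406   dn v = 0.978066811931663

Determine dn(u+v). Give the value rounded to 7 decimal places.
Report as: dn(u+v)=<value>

m = k² = 0.046724713281
D = 1 − m·sn²u·sn²v = 0.9865765697333169
dn(u+v) = (dn u·dn v − m·sn u·sn v·cn u·cn v)/D = 0.9765351926964004/0.9865765697333169 = 0.9898219992801666

dn(u+v)=0.9898220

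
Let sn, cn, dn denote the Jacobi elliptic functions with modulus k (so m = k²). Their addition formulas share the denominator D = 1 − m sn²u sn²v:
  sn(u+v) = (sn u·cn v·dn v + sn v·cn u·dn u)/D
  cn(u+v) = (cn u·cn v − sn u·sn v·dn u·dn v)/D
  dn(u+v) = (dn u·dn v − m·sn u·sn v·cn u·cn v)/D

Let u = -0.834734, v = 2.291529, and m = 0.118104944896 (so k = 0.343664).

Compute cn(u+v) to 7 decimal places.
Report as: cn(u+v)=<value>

cn(u+v)=0.1532418

sn u = -0.7344105636295845, cn u = 0.6787054766460014, dn u = 0.9676254697321217
sn v = 0.8048984158615852, cn v = -0.5934126221639633, dn v = 0.9609809352861311
m = k² = 0.118104944896
D = 1 − m·sn²u·sn²v = 0.9587306093277522
cn(u+v) = (cn u·cn v − sn u·sn v·dn u·dn v)/D = 0.1469176240079991/0.9587306093277522 = 0.1532418205683613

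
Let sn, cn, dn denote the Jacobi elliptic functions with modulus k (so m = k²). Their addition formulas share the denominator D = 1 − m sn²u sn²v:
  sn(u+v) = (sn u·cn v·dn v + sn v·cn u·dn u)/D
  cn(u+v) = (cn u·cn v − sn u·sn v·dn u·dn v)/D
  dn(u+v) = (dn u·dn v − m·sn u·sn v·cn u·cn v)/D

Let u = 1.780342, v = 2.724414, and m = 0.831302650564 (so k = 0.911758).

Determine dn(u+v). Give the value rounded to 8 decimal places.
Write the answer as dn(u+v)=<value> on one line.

dn(u+v)=0.98879066

sn u = 0.9719261824167183, cn u = 0.2352859875404058, dn u = 0.4633765694754934
sn v = 0.9866905787257727, cn v = -0.1626090460392651, dn v = 0.4366673863165039
m = k² = 0.831302650564
D = 1 − m·sn²u·sn²v = 0.2354820417488241
dn(u+v) = (dn u·dn v − m·sn u·sn v·cn u·cn v)/D = 0.2328424435855451/0.2354820417488241 = 0.9887906604525942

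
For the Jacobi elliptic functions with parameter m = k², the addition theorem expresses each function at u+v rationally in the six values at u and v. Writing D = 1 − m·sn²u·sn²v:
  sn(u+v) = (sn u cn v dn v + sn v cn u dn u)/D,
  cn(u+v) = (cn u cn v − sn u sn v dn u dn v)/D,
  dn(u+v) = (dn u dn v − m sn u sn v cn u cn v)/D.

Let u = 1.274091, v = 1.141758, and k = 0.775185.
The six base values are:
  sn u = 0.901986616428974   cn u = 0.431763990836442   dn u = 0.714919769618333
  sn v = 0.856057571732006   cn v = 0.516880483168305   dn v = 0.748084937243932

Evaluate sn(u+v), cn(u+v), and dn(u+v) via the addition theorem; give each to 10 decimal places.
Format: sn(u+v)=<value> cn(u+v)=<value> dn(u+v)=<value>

sn(u+v)=0.9552640870 cn(u+v)=-0.2957541616 dn(u+v)=0.6720493170

m = k² = 0.600911784225
D = 1 − m·sn²u·sn²v = 0.6417247119584148
sn(u+v) = (sn u·cn v·dn v + sn v·cn u·dn u)/D = 0.6130165710616136/0.6417247119584148 = 0.9552640869802415
cn(u+v) = (cn u·cn v − sn u·sn v·dn u·dn v)/D = -0.1897927541872242/0.6417247119584148 = -0.2957541616373396
dn(u+v) = (dn u·dn v − m·sn u·sn v·cn u·cn v)/D = 0.4312706543805339/0.6417247119584148 = 0.6720493170106891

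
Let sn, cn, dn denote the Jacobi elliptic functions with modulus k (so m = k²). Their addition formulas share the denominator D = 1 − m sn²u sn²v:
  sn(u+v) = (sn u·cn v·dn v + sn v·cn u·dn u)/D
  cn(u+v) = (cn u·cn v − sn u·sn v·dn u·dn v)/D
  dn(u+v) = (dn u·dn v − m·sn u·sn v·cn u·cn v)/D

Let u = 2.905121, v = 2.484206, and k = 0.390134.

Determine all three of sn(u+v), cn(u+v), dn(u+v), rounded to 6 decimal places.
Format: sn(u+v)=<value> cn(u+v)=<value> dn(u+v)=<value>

sn(u+v)=-0.902671 cn(u+v)=0.430331 dn(u+v)=0.935939

sn u = 0.3581156312640999, cn u = -0.9336772432935887, dn u = 0.9901920289754432
sn v = 0.7014579393528775, cn v = -0.7127108525333501, dn v = 0.9618257565160892
m = k² = 0.152204537956
D = 1 − m·sn²u·sn²v = 0.9903954410421775
sn(u+v) = (sn u·cn v·dn v + sn v·cn u·dn u)/D = -0.8940013026216972/0.9903954410421775 = -0.902671060037346
cn(u+v) = (cn u·cn v − sn u·sn v·dn u·dn v)/D = 0.4261980766590082/0.9903954410421775 = 0.430331218215753
dn(u+v) = (dn u·dn v − m·sn u·sn v·cn u·cn v)/D = 0.9269495288533072/0.9903954410421775 = 0.9359388083187185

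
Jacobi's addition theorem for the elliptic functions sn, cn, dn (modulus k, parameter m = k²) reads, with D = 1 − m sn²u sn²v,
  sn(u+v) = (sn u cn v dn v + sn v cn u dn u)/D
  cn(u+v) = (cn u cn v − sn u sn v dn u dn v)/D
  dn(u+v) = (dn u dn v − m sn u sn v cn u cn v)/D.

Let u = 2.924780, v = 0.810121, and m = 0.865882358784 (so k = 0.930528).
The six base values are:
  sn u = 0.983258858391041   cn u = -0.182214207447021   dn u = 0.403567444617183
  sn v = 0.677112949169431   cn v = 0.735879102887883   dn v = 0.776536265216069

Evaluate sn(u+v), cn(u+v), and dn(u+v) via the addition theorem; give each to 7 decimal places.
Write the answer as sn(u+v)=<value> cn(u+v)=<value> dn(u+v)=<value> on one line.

m = k² = 0.865882358784
D = 1 − m·sn²u·sn²v = 0.6161894875207632
sn(u+v) = (sn u·cn v·dn v + sn v·cn u·dn u)/D = 0.5120783160051538/0.6161894875207632 = 0.8310403315471992
cn(u+v) = (cn u·cn v − sn u·sn v·dn u·dn v)/D = -0.3427320860503531/0.6161894875207632 = -0.5562121603686144
dn(u+v) = (dn u·dn v − m·sn u·sn v·cn u·cn v)/D = 0.3906842385011459/0.6161894875207632 = 0.6340326253748063

sn(u+v)=0.8310403 cn(u+v)=-0.5562122 dn(u+v)=0.6340326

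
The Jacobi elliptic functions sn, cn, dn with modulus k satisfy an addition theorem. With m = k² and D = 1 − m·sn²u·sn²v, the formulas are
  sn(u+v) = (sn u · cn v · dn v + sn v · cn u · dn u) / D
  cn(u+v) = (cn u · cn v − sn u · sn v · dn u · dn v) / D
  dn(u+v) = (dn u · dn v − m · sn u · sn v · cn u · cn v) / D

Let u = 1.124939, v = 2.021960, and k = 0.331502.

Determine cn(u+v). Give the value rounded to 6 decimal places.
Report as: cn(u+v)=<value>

sn u = 0.893345873608395, cn u = 0.4493697254008702, dn u = 0.9551427013671803
sn v = 0.9274252175769878, cn v = -0.3740086440207992, dn v = 0.951566397254164
m = k² = 0.109893576004
D = 1 − m·sn²u·sn²v = 0.9245656107449194
cn(u+v) = (cn u·cn v − sn u·sn v·dn u·dn v)/D = -0.9210870935952419/0.9245656107449194 = -0.9962376740933779

cn(u+v)=-0.996238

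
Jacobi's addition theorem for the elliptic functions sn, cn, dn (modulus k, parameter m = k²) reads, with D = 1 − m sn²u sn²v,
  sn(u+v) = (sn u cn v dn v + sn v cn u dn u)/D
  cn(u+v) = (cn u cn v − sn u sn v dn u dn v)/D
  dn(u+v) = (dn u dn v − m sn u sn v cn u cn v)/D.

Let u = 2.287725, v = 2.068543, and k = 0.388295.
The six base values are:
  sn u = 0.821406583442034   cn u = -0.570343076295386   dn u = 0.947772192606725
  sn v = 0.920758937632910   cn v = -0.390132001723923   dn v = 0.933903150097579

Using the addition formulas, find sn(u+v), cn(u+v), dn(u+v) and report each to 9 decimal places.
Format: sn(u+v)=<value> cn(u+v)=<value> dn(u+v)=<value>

m = k² = 0.150773007025
D = 1 − m·sn²u·sn²v = 0.9137554140566429
sn(u+v) = (sn u·cn v·dn v + sn v·cn u·dn u)/D = -0.7969969278411163/0.9137554140566429 = -0.872221292022584
cn(u+v) = (cn u·cn v − sn u·sn v·dn u·dn v)/D = -0.4469282422600404/0.9137554140566429 = -0.4891114573821127
dn(u+v) = (dn u·dn v − m·sn u·sn v·cn u·cn v)/D = 0.8597542230403301/0.9137554140566429 = 0.9409019195010041

sn(u+v)=-0.872221292 cn(u+v)=-0.489111457 dn(u+v)=0.940901920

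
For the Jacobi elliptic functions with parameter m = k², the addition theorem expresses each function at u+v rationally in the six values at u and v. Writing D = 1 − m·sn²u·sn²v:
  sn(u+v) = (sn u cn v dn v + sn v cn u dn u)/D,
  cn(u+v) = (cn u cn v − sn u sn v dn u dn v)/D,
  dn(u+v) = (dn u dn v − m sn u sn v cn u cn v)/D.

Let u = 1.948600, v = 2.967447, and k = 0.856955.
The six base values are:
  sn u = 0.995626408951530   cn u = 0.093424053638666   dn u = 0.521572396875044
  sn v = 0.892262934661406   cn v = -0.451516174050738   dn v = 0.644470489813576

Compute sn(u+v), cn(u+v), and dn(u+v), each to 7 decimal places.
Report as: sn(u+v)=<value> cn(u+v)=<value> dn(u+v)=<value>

m = k² = 0.734371872025
D = 1 − m·sn²u·sn²v = 0.4204451368656983
sn(u+v) = (sn u·cn v·dn v + sn v·cn u·dn u)/D = -0.2462385239326771/0.4204451368656983 = -0.5856614867003027
cn(u+v) = (cn u·cn v − sn u·sn v·dn u·dn v)/D = -0.3407942230224453/0.4204451368656983 = -0.8105557494682221
dn(u+v) = (dn u·dn v − m·sn u·sn v·cn u·cn v)/D = 0.3636573137090698/0.4204451368656983 = 0.8649340468533756

sn(u+v)=-0.5856615 cn(u+v)=-0.8105557 dn(u+v)=0.8649340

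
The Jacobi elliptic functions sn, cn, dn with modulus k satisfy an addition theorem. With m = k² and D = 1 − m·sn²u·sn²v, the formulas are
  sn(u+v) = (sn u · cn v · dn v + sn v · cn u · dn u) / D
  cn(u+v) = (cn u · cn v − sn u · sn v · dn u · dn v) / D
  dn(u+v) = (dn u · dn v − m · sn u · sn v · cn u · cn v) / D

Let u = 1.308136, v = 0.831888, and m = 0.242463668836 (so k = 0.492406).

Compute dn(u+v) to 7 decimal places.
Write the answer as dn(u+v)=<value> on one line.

dn(u+v)=0.8914536

sn u = 0.9470337706080577, cn u = 0.3211339865661759, dn u = 0.8846134133002427
sn v = 0.7254716904876326, cn v = 0.688252007843796, dn v = 0.9340177443726114
m = k² = 0.242463668836
D = 1 − m·sn²u·sn²v = 0.8855492760240014
dn(u+v) = (dn u·dn v − m·sn u·sn v·cn u·cn v)/D = 0.7894261016337749/0.8855492760240014 = 0.8914536130368637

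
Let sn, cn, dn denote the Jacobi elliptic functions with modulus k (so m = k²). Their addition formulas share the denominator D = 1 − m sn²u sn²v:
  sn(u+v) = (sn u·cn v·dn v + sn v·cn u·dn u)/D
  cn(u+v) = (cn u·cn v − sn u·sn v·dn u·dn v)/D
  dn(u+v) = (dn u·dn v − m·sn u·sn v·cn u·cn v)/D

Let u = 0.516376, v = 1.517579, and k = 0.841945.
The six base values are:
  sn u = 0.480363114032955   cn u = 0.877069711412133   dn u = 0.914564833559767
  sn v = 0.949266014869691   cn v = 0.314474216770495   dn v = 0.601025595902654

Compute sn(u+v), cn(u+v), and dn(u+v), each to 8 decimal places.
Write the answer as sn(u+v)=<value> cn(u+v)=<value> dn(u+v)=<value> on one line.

sn(u+v)=0.99956424 cn(u+v)=0.02951818 dn(u+v)=0.54013542

m = k² = 0.708871383025
D = 1 − m·sn²u·sn²v = 0.8526050469970983
sn(u+v) = (sn u·cn v·dn v + sn v·cn u·dn u)/D = 0.8522335189995471/0.8526050469970983 = 0.9995642437270813
cn(u+v) = (cn u·cn v − sn u·sn v·dn u·dn v)/D = 0.0251673450839107/0.8526050469970983 = 0.02951817511818734
dn(u+v) = (dn u·dn v − m·sn u·sn v·cn u·cn v)/D = 0.4605221857356662/0.8526050469970983 = 0.5401354206823427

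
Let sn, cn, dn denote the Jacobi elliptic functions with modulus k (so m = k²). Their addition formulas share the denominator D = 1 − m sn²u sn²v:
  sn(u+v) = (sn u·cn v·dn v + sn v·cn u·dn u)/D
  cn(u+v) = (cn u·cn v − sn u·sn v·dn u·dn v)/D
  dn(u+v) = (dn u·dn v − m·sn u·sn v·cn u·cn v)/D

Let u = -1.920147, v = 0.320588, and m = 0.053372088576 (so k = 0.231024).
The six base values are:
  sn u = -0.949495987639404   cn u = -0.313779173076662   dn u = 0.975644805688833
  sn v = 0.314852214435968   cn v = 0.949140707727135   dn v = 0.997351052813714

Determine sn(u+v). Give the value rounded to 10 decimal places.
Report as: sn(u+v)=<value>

m = k² = 0.053372088576
D = 1 − m·sn²u·sn²v = 0.9952300484246042
sn(u+v) = (sn u·cn v·dn v + sn v·cn u·dn u)/D = -0.9952059672417827/0.9952300484246042 = -0.999975803400571

sn(u+v)=-0.9999758034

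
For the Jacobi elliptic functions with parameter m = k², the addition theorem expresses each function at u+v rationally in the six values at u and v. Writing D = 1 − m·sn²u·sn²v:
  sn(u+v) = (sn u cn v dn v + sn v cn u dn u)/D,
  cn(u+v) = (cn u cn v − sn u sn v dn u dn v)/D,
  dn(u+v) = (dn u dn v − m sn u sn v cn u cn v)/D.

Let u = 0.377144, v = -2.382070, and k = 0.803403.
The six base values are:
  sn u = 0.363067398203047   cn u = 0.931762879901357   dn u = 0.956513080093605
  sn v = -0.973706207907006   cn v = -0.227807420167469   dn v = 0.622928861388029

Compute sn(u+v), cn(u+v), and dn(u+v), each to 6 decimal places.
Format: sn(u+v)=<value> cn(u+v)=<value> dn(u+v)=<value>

sn(u+v)=-0.999998 cn(u+v)=-0.001763 dn(u+v)=0.595437

m = k² = 0.645456380409
D = 1 − m·sn²u·sn²v = 0.919332744398538
sn(u+v) = (sn u·cn v·dn v + sn v·cn u·dn u)/D = -0.9193313158285416/0.919332744398538 = -0.9999984460795016
cn(u+v) = (cn u·cn v − sn u·sn v·dn u·dn v)/D = -0.001620697476365553/0.919332744398538 = -0.00176290628854504
dn(u+v) = (dn u·dn v − m·sn u·sn v·cn u·cn v)/D = 0.5474050436671732/0.919332744398538 = 0.5954373397472165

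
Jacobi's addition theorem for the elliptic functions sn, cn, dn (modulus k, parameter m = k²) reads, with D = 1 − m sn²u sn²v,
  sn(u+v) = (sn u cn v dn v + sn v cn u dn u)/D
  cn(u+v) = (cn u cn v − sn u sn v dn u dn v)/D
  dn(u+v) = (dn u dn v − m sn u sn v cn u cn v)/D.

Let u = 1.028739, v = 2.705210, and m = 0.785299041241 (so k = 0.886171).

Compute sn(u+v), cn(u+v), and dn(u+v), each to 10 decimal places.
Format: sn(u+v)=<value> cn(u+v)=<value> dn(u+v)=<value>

sn u = 0.7924445160896178, cn u = 0.609944004741002, dn u = 0.7119389632396492
sn v = 0.9738497945508952, cn v = -0.2271928204261289, dn v = 0.5052082815059382
m = k² = 0.785299041241
D = 1 − m·sn²u·sn²v = 0.5323114368221765
sn(u+v) = (sn u·cn v·dn v + sn v·cn u·dn u)/D = 0.3319308218895034/0.5323114368221765 = 0.6235650766233449
cn(u+v) = (cn u·cn v − sn u·sn v·dn u·dn v)/D = -0.4161458821752882/0.5323114368221765 = -0.7817714469176538
dn(u+v) = (dn u·dn v − m·sn u·sn v·cn u·cn v)/D = 0.4436583512415396/0.5323114368221765 = 0.8334563575979445

sn(u+v)=0.6235650766 cn(u+v)=-0.7817714469 dn(u+v)=0.8334563576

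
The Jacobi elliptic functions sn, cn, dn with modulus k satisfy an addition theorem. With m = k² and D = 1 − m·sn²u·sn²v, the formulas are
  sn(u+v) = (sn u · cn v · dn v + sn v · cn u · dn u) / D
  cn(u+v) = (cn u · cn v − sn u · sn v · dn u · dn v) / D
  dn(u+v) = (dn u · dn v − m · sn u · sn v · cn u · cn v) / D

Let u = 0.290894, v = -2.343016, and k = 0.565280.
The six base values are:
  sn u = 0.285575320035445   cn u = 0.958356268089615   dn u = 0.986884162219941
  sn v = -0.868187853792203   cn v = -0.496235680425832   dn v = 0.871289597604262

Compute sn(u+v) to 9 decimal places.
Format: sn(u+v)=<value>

m = k² = 0.3195414784
D = 1 − m·sn²u·sn²v = 0.9803575346463718
sn(u+v) = (sn u·cn v·dn v + sn v·cn u·dn u)/D = -0.9445932274826766/0.9803575346463718 = -0.9635191183830745

sn(u+v)=-0.963519118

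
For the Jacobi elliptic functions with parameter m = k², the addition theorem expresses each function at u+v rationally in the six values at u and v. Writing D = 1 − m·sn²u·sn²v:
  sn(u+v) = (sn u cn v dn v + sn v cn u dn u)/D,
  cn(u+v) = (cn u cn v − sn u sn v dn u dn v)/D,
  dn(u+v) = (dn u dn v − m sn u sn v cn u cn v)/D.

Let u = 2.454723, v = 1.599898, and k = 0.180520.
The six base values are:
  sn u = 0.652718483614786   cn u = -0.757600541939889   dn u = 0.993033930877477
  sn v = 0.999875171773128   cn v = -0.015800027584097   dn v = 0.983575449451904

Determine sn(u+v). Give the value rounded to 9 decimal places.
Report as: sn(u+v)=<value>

sn(u+v)=-0.773103507

m = k² = 0.0325874704
D = 1 − m·sn²u·sn²v = 0.9861198537910068
sn(u+v) = (sn u·cn v·dn v + sn v·cn u·dn u)/D = -0.7623727171937788/0.9861198537910068 = -0.7731035069042958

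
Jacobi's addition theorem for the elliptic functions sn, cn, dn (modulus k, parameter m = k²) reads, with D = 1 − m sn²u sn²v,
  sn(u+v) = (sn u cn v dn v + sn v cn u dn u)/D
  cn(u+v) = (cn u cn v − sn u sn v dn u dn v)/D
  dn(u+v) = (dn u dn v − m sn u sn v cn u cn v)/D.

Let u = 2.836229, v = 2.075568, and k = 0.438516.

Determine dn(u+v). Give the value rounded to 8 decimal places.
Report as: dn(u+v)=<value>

sn u = 0.4546760188026638, cn u = -0.8906569024746621, dn u = 0.9799216985695283
sn v = 0.9288998643487707, cn v = -0.3703309898088943, dn v = 0.9132777230683508
m = k² = 0.192296282256
D = 1 − m·sn²u·sn²v = 0.9656985259100703
dn(u+v) = (dn u·dn v − m·sn u·sn v·cn u·cn v)/D = 0.8681525318466675/0.9656985259100703 = 0.8989891861215425

dn(u+v)=0.89898919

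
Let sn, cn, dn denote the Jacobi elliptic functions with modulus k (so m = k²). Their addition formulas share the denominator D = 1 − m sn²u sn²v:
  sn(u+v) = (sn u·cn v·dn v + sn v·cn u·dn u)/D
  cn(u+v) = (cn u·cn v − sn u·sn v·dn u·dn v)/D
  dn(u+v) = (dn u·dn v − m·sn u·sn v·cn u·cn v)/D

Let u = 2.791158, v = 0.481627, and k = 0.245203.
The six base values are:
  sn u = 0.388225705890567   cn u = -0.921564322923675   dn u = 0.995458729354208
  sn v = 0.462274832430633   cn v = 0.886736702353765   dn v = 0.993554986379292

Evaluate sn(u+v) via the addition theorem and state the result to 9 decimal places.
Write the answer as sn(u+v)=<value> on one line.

m = k² = 0.060124511209
D = 1 − m·sn²u·sn²v = 0.9980634860270754
sn(u+v) = (sn u·cn v·dn v + sn v·cn u·dn u)/D = -0.08204607842411812/0.9980634860270754 = -0.08220527007827274

sn(u+v)=-0.082205270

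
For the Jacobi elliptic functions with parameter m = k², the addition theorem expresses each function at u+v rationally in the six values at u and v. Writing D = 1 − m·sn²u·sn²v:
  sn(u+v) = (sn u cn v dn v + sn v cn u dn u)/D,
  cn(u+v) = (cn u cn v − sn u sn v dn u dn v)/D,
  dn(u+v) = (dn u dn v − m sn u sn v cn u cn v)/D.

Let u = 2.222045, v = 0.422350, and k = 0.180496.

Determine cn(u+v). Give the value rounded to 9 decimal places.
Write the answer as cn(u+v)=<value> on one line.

sn u = 0.8086065969444121, cn u = -0.588349701604392, dn u = 0.9892919299577449
sn v = 0.4095451016482683, cn v = 0.9122898715407892, dn v = 0.997264081577255
m = k² = 0.032578806016
D = 1 − m·sn²u·sn²v = 0.9964271630601355
cn(u+v) = (cn u·cn v − sn u·sn v·dn u·dn v)/D = -0.8634639235311875/0.9964271630601355 = -0.8665600011137758

cn(u+v)=-0.866560001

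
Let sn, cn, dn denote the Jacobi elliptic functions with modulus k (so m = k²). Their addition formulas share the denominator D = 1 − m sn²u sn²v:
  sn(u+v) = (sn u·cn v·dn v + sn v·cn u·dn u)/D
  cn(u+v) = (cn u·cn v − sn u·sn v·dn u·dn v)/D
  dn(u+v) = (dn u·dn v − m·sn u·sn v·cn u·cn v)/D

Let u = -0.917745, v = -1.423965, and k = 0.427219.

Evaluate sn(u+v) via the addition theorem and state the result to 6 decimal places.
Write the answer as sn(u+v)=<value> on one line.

sn(u+v)=-0.806262

sn u = -0.7820481241201607, cn u = 0.6232180449570902, dn u = 0.9425355710459614
sn v = -0.9789560505740259, cn v = 0.2040711911184558, dn v = 0.9083417953917724
m = k² = 0.182516073961
D = 1 − m·sn²u·sn²v = 0.8930220021944687
sn(u+v) = (sn u·cn v·dn v + sn v·cn u·dn u)/D = -0.7200092903146389/0.8930220021944687 = -0.806261535040932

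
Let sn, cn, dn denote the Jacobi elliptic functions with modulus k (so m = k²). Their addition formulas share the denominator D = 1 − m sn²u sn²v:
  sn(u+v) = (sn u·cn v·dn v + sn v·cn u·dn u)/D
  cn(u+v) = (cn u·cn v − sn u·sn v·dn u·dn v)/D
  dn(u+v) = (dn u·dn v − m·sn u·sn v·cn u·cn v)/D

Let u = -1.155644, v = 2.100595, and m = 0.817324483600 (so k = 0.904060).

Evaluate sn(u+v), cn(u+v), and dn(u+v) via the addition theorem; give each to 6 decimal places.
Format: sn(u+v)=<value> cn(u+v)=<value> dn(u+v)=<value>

sn u = -0.8392796089012257, cn u = 0.5437000442179544, dn u = 0.6513713172419375
sn v = 0.9963869572715378, cn v = 0.08492956716695727, dn v = 0.434247514151973
m = k² = 0.8173244836
D = 1 − m·sn²u·sn²v = 0.428437246222195
sn(u+v) = (sn u·cn v·dn v + sn v·cn u·dn u)/D = 0.3219180401634526/0.428437246222195 = 0.7513773440614925
cn(u+v) = (cn u·cn v − sn u·sn v·dn u·dn v)/D = 0.2827140770598087/0.428437246222195 = 0.6598727807927052
dn(u+v) = (dn u·dn v − m·sn u·sn v·cn u·cn v)/D = 0.3144171382631433/0.428437246222195 = 0.7338697581397514

sn(u+v)=0.751377 cn(u+v)=0.659873 dn(u+v)=0.733870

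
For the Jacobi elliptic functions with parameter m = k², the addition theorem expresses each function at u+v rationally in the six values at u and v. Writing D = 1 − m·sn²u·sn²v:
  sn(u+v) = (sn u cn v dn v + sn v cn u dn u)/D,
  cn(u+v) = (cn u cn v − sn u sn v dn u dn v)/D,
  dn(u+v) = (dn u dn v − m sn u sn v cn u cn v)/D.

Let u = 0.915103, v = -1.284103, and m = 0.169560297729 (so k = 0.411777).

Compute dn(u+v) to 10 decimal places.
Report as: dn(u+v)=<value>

sn u = 0.7813623944251884, cn u = 0.6240775661551506, dn u = 0.9468256585300478
sn v = -0.9461422404162647, cn v = 0.3237512330479858, dn v = 0.9209843328155171
m = k² = 0.169560297729
D = 1 − m·sn²u·sn²v = 0.9073293849308483
dn(u+v) = (dn u·dn v − m·sn u·sn v·cn u·cn v)/D = 0.8973385600889374/0.9073293849308483 = 0.9889887564451885

dn(u+v)=0.9889887564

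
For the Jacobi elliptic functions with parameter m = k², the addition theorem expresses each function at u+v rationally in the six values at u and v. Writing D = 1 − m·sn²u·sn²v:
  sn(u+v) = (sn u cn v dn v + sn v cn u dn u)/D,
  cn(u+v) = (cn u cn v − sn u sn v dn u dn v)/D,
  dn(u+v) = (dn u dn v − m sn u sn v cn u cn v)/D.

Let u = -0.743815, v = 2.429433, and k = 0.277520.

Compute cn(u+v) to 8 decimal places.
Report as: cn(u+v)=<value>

cn(u+v)=-0.07984648

sn u = -0.6736177891700806, cn u = 0.739079883445364, dn u = 0.9823708748599888
sn v = 0.6962214197639514, cn v = -0.7178270924546299, dn v = 0.981156369499312
m = k² = 0.0770173504
D = 1 − m·sn²u·sn²v = 0.9830601160772239
cn(u+v) = (cn u·cn v − sn u·sn v·dn u·dn v)/D = -0.07849388740422342/0.9830601160772239 = -0.07984647746410797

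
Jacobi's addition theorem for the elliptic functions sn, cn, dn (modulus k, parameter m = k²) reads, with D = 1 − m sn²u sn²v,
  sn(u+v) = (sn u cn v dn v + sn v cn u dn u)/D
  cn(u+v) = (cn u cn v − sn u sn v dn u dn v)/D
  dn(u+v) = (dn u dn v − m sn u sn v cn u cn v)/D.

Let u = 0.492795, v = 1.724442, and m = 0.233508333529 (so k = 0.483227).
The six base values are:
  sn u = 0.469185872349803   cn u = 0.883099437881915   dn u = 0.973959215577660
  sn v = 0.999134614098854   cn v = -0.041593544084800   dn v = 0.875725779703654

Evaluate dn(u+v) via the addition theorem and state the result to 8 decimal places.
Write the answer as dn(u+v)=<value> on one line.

m = k² = 0.233508333529
D = 1 − m·sn²u·sn²v = 0.9486854827485368
dn(u+v) = (dn u·dn v − m·sn u·sn v·cn u·cn v)/D = 0.856941941432217/0.9486854827485368 = 0.9032940389785244

dn(u+v)=0.90329404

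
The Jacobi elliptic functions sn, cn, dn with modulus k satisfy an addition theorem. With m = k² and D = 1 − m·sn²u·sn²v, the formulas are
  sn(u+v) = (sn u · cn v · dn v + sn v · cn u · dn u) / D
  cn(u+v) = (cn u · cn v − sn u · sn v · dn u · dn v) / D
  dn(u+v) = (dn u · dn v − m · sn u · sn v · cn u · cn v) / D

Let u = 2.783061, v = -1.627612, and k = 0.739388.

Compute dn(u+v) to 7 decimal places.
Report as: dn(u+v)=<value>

sn u = 0.8033622476262441, cn u = -0.5954906372806455, dn u = 0.8044676936932933
sn v = -0.9835306269484678, cn v = 0.180741544350915, dn v = 0.6864142590135783
m = k² = 0.546694614544
D = 1 − m·sn²u·sn²v = 0.6586944027951736
dn(u+v) = (dn u·dn v − m·sn u·sn v·cn u·cn v)/D = 0.5057062242897909/0.6586944027951736 = 0.767740278562902

dn(u+v)=0.7677403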